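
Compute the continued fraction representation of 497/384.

[1; 3, 2, 1, 1, 22]

Run the Euclidean algorithm on 497 and 384; the successive quotients are the partial quotients a_0, a_1, ... (each step inverts the fractional part left over by the previous one):
  497 = 1*384 + 113, so a_0 = 1.
  384 = 3*113 + 45, so a_1 = 3.
  113 = 2*45 + 23, so a_2 = 2.
  45 = 1*23 + 22, so a_3 = 1.
  23 = 1*22 + 1, so a_4 = 1.
  22 = 22*1 + 0, so a_5 = 22.
The remainder reaches 0 after 6 divisions, so the expansion has 6 partial quotients, read off in order.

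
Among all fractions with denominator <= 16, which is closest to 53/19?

39/14

Expand x = 53/19 as a continued fraction with the Euclidean algorithm:
  53 = 2*19 + 15, so a_0 = 2.
  19 = 1*15 + 4, so a_1 = 1.
  15 = 3*4 + 3, so a_2 = 3.
  4 = 1*3 + 1, so a_3 = 1.
  3 = 3*1 + 0, so a_4 = 3.
so x = [2; 1, 3, 1, 3].
Convergents (p_i = a_i*p_{i-1} + p_{i-2}, q_i = a_i*q_{i-1} + q_{i-2} with p_{-2}=0, p_{-1}=1, q_{-2}=1, q_{-1}=0), until the denominator exceeds 16:
  i=0: a_0=2, p_0 = 2*1 + 0 = 2, q_0 = 2*0 + 1 = 1.
  i=1: a_1=1, p_1 = 1*2 + 1 = 3, q_1 = 1*1 + 0 = 1.
  i=2: a_2=3, p_2 = 3*3 + 2 = 11, q_2 = 3*1 + 1 = 4.
  i=3: a_3=1, p_3 = 1*11 + 3 = 14, q_3 = 1*4 + 1 = 5.
  i=4: a_4=3, p_4 = 3*14 + 11 = 53, q_4 = 3*5 + 4 = 19.
q_4 = 19 > 16, so the last convergent with denominator <= 16 is p_3/q_3 = 14/5.
The closest fraction with denominator <= 16 is either p_3/q_3 or the intermediate fraction (k*p_3 + p_2)/(k*q_3 + q_2) with the largest k >= 1 whose denominator stays <= 16; these approach x as k grows, and every other convergent or intermediate fraction in range is farther away.
Largest k: floor((16 - q_2)/q_3) = floor((16 - 4)/5) = 2.
That gives (2*14 + 11)/(2*5 + 4) = 39/14.
Compare the errors: |x - 14/5| = |53*5 - 14*19|/(19*5) = 1/95, and |x - 39/14| = |53*14 - 39*19|/(19*14) = 1/266.
Cross-multiplying, 1*95 = 95 < 266 = 1*266, so 1/266 is smaller: the intermediate fraction 39/14 is closer to x than 14/5.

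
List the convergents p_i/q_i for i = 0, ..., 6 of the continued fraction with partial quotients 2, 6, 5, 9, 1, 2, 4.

Using the convergent recurrence p_i = a_i*p_{i-1} + p_{i-2}, q_i = a_i*q_{i-1} + q_{i-2} with p_{-2}=0, p_{-1}=1, q_{-2}=1, q_{-1}=0:
  i=0: a_0=2, p_0 = 2*1 + 0 = 2, q_0 = 2*0 + 1 = 1.
  i=1: a_1=6, p_1 = 6*2 + 1 = 13, q_1 = 6*1 + 0 = 6.
  i=2: a_2=5, p_2 = 5*13 + 2 = 67, q_2 = 5*6 + 1 = 31.
  i=3: a_3=9, p_3 = 9*67 + 13 = 616, q_3 = 9*31 + 6 = 285.
  i=4: a_4=1, p_4 = 1*616 + 67 = 683, q_4 = 1*285 + 31 = 316.
  i=5: a_5=2, p_5 = 2*683 + 616 = 1982, q_5 = 2*316 + 285 = 917.
  i=6: a_6=4, p_6 = 4*1982 + 683 = 8611, q_6 = 4*917 + 316 = 3984.

2/1, 13/6, 67/31, 616/285, 683/316, 1982/917, 8611/3984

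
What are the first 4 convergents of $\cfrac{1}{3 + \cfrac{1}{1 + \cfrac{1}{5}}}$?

0/1, 1/3, 1/4, 6/23

Using the convergent recurrence p_i = a_i*p_{i-1} + p_{i-2}, q_i = a_i*q_{i-1} + q_{i-2} with p_{-2}=0, p_{-1}=1, q_{-2}=1, q_{-1}=0:
  i=0: a_0=0, p_0 = 0*1 + 0 = 0, q_0 = 0*0 + 1 = 1.
  i=1: a_1=3, p_1 = 3*0 + 1 = 1, q_1 = 3*1 + 0 = 3.
  i=2: a_2=1, p_2 = 1*1 + 0 = 1, q_2 = 1*3 + 1 = 4.
  i=3: a_3=5, p_3 = 5*1 + 1 = 6, q_3 = 5*4 + 3 = 23.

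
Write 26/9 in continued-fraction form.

[2; 1, 8]

Run the Euclidean algorithm on 26 and 9; the successive quotients are the partial quotients a_0, a_1, ... (each step inverts the fractional part left over by the previous one):
  26 = 2*9 + 8, so a_0 = 2.
  9 = 1*8 + 1, so a_1 = 1.
  8 = 8*1 + 0, so a_2 = 8.
The remainder reaches 0 after 3 divisions, so the expansion has 3 partial quotients, read off in order.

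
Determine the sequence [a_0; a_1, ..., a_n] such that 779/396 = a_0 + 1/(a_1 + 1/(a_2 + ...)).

Run the Euclidean algorithm on 779 and 396; the successive quotients are the partial quotients a_0, a_1, ... (each step inverts the fractional part left over by the previous one):
  779 = 1*396 + 383, so a_0 = 1.
  396 = 1*383 + 13, so a_1 = 1.
  383 = 29*13 + 6, so a_2 = 29.
  13 = 2*6 + 1, so a_3 = 2.
  6 = 6*1 + 0, so a_4 = 6.
The remainder reaches 0 after 5 divisions, so the expansion has 5 partial quotients, read off in order.

[1; 1, 29, 2, 6]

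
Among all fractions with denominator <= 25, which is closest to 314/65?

Expand x = 314/65 as a continued fraction with the Euclidean algorithm:
  314 = 4*65 + 54, so a_0 = 4.
  65 = 1*54 + 11, so a_1 = 1.
  54 = 4*11 + 10, so a_2 = 4.
  11 = 1*10 + 1, so a_3 = 1.
  10 = 10*1 + 0, so a_4 = 10.
so x = [4; 1, 4, 1, 10].
Convergents (p_i = a_i*p_{i-1} + p_{i-2}, q_i = a_i*q_{i-1} + q_{i-2} with p_{-2}=0, p_{-1}=1, q_{-2}=1, q_{-1}=0), until the denominator exceeds 25:
  i=0: a_0=4, p_0 = 4*1 + 0 = 4, q_0 = 4*0 + 1 = 1.
  i=1: a_1=1, p_1 = 1*4 + 1 = 5, q_1 = 1*1 + 0 = 1.
  i=2: a_2=4, p_2 = 4*5 + 4 = 24, q_2 = 4*1 + 1 = 5.
  i=3: a_3=1, p_3 = 1*24 + 5 = 29, q_3 = 1*5 + 1 = 6.
  i=4: a_4=10, p_4 = 10*29 + 24 = 314, q_4 = 10*6 + 5 = 65.
q_4 = 65 > 25, so the last convergent with denominator <= 25 is p_3/q_3 = 29/6.
The closest fraction with denominator <= 25 is either p_3/q_3 or the intermediate fraction (k*p_3 + p_2)/(k*q_3 + q_2) with the largest k >= 1 whose denominator stays <= 25; these approach x as k grows, and every other convergent or intermediate fraction in range is farther away.
Largest k: floor((25 - q_2)/q_3) = floor((25 - 5)/6) = 3.
That gives (3*29 + 24)/(3*6 + 5) = 111/23.
Compare the errors: |x - 29/6| = |314*6 - 29*65|/(65*6) = 1/390, and |x - 111/23| = |314*23 - 111*65|/(65*23) = 7/1495.
Cross-multiplying, 1*1495 = 1495 < 2730 = 7*390, so 1/390 is smaller: the convergent 29/6 is closer to x than 111/23.

29/6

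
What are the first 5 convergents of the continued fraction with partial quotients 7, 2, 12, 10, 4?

Using the convergent recurrence p_i = a_i*p_{i-1} + p_{i-2}, q_i = a_i*q_{i-1} + q_{i-2} with p_{-2}=0, p_{-1}=1, q_{-2}=1, q_{-1}=0:
  i=0: a_0=7, p_0 = 7*1 + 0 = 7, q_0 = 7*0 + 1 = 1.
  i=1: a_1=2, p_1 = 2*7 + 1 = 15, q_1 = 2*1 + 0 = 2.
  i=2: a_2=12, p_2 = 12*15 + 7 = 187, q_2 = 12*2 + 1 = 25.
  i=3: a_3=10, p_3 = 10*187 + 15 = 1885, q_3 = 10*25 + 2 = 252.
  i=4: a_4=4, p_4 = 4*1885 + 187 = 7727, q_4 = 4*252 + 25 = 1033.

7/1, 15/2, 187/25, 1885/252, 7727/1033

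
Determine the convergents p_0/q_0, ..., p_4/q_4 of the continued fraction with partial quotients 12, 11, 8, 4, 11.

12/1, 133/11, 1076/89, 4437/367, 49883/4126

Using the convergent recurrence p_i = a_i*p_{i-1} + p_{i-2}, q_i = a_i*q_{i-1} + q_{i-2} with p_{-2}=0, p_{-1}=1, q_{-2}=1, q_{-1}=0:
  i=0: a_0=12, p_0 = 12*1 + 0 = 12, q_0 = 12*0 + 1 = 1.
  i=1: a_1=11, p_1 = 11*12 + 1 = 133, q_1 = 11*1 + 0 = 11.
  i=2: a_2=8, p_2 = 8*133 + 12 = 1076, q_2 = 8*11 + 1 = 89.
  i=3: a_3=4, p_3 = 4*1076 + 133 = 4437, q_3 = 4*89 + 11 = 367.
  i=4: a_4=11, p_4 = 11*4437 + 1076 = 49883, q_4 = 11*367 + 89 = 4126.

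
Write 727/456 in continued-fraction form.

[1; 1, 1, 2, 6, 1, 1, 1, 1, 2]

Run the Euclidean algorithm on 727 and 456; the successive quotients are the partial quotients a_0, a_1, ... (each step inverts the fractional part left over by the previous one):
  727 = 1*456 + 271, so a_0 = 1.
  456 = 1*271 + 185, so a_1 = 1.
  271 = 1*185 + 86, so a_2 = 1.
  185 = 2*86 + 13, so a_3 = 2.
  86 = 6*13 + 8, so a_4 = 6.
  13 = 1*8 + 5, so a_5 = 1.
  8 = 1*5 + 3, so a_6 = 1.
  5 = 1*3 + 2, so a_7 = 1.
  3 = 1*2 + 1, so a_8 = 1.
  2 = 2*1 + 0, so a_9 = 2.
The remainder reaches 0 after 10 divisions, so the expansion has 10 partial quotients, read off in order.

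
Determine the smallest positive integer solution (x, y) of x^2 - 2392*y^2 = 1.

First expand sqrt(2392) as a continued fraction. With x_i = (sqrt(2392) + m_i)/d_i and (m_0, d_0) = (0, 1): a_0 = floor(sqrt(2392)) = 48, since 48^2 = 2304 <= 2392 < 2401 = 49^2.
Iterate m_{i+1} = d_i*a_i - m_i, d_{i+1} = (2392 - m_{i+1}^2)/d_i, a_{i+1} = floor((a_0 + m_{i+1})/d_{i+1}):
  m_1 = 1*48 - 0 = 48, d_1 = (2392 - 48^2)/1 = 88/1 = 88, a_1 = floor((48 + 48)/88) = 1.
  m_2 = 88*1 - 48 = 40, d_2 = (2392 - 40^2)/88 = 792/88 = 9, a_2 = floor((48 + 40)/9) = 9.
  m_3 = 9*9 - 40 = 41, d_3 = (2392 - 41^2)/9 = 711/9 = 79, a_3 = floor((48 + 41)/79) = 1.
  m_4 = 79*1 - 41 = 38, d_4 = (2392 - 38^2)/79 = 948/79 = 12, a_4 = floor((48 + 38)/12) = 7.
  m_5 = 12*7 - 38 = 46, d_5 = (2392 - 46^2)/12 = 276/12 = 23, a_5 = floor((48 + 46)/23) = 4.
  m_6 = 23*4 - 46 = 46, d_6 = (2392 - 46^2)/23 = 276/23 = 12, a_6 = floor((48 + 46)/12) = 7.
  m_7 = 12*7 - 46 = 38, d_7 = (2392 - 38^2)/12 = 948/12 = 79, a_7 = floor((48 + 38)/79) = 1.
  m_8 = 79*1 - 38 = 41, d_8 = (2392 - 41^2)/79 = 711/79 = 9, a_8 = floor((48 + 41)/9) = 9.
  m_9 = 9*9 - 41 = 40, d_9 = (2392 - 40^2)/9 = 792/9 = 88, a_9 = floor((48 + 40)/88) = 1.
  m_10 = 88*1 - 40 = 48, d_10 = (2392 - 48^2)/88 = 88/88 = 1, a_10 = floor((48 + 48)/1) = 96.
  m_11 = 1*96 - 48 = 48, d_11 = (2392 - 48^2)/1 = 88/1 = 88: (m_11, d_11) = (m_1, d_1) = (48, 88), so from here the quotients repeat a_1, ..., a_10; the period length is 10.
So sqrt(2392) = [48; (1, 9, 1, 7, 4, 7, 1, 9, 1, 96)] with period length k = 10.
k is even, so the fundamental solution of x^2 - 2392y^2 = 1 is (p_{k-1}, q_{k-1}) = (p_9, q_9); compute convergents through index 9.
Convergents (p_i = a_i*p_{i-1} + p_{i-2}, q_i = a_i*q_{i-1} + q_{i-2} with p_{-2}=0, p_{-1}=1, q_{-2}=1, q_{-1}=0):
  i=0: a_0=48, p_0 = 48*1 + 0 = 48, q_0 = 48*0 + 1 = 1.
  i=1: a_1=1, p_1 = 1*48 + 1 = 49, q_1 = 1*1 + 0 = 1.
  i=2: a_2=9, p_2 = 9*49 + 48 = 489, q_2 = 9*1 + 1 = 10.
  i=3: a_3=1, p_3 = 1*489 + 49 = 538, q_3 = 1*10 + 1 = 11.
  i=4: a_4=7, p_4 = 7*538 + 489 = 4255, q_4 = 7*11 + 10 = 87.
  i=5: a_5=4, p_5 = 4*4255 + 538 = 17558, q_5 = 4*87 + 11 = 359.
  i=6: a_6=7, p_6 = 7*17558 + 4255 = 127161, q_6 = 7*359 + 87 = 2600.
  i=7: a_7=1, p_7 = 1*127161 + 17558 = 144719, q_7 = 1*2600 + 359 = 2959.
  i=8: a_8=9, p_8 = 9*144719 + 127161 = 1429632, q_8 = 9*2959 + 2600 = 29231.
  i=9: a_9=1, p_9 = 1*1429632 + 144719 = 1574351, q_9 = 1*29231 + 2959 = 32190.
Check: 1574351^2 - 2392*32190^2 = 2478581071201 - 2478581071200 = 1, so (x, y) = (1574351, 32190) solves the equation, and by the theorem it is the least positive solution.

(x, y) = (1574351, 32190)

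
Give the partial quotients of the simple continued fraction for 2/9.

[0; 4, 2]

Run the Euclidean algorithm on 2 and 9; the successive quotients are the partial quotients a_0, a_1, ... (each step inverts the fractional part left over by the previous one):
  2 = 0*9 + 2, so a_0 = 0.
  9 = 4*2 + 1, so a_1 = 4.
  2 = 2*1 + 0, so a_2 = 2.
The remainder reaches 0 after 3 divisions, so the expansion has 3 partial quotients, read off in order.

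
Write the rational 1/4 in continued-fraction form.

Run the Euclidean algorithm on 1 and 4; the successive quotients are the partial quotients a_0, a_1, ... (each step inverts the fractional part left over by the previous one):
  1 = 0*4 + 1, so a_0 = 0.
  4 = 4*1 + 0, so a_1 = 4.
The remainder reaches 0 after 2 divisions, so the expansion has 2 partial quotients, read off in order.

[0; 4]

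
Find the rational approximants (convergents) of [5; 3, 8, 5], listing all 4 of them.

5/1, 16/3, 133/25, 681/128

Using the convergent recurrence p_i = a_i*p_{i-1} + p_{i-2}, q_i = a_i*q_{i-1} + q_{i-2} with p_{-2}=0, p_{-1}=1, q_{-2}=1, q_{-1}=0:
  i=0: a_0=5, p_0 = 5*1 + 0 = 5, q_0 = 5*0 + 1 = 1.
  i=1: a_1=3, p_1 = 3*5 + 1 = 16, q_1 = 3*1 + 0 = 3.
  i=2: a_2=8, p_2 = 8*16 + 5 = 133, q_2 = 8*3 + 1 = 25.
  i=3: a_3=5, p_3 = 5*133 + 16 = 681, q_3 = 5*25 + 3 = 128.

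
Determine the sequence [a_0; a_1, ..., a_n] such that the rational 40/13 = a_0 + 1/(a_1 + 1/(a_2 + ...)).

[3; 13]

Run the Euclidean algorithm on 40 and 13; the successive quotients are the partial quotients a_0, a_1, ... (each step inverts the fractional part left over by the previous one):
  40 = 3*13 + 1, so a_0 = 3.
  13 = 13*1 + 0, so a_1 = 13.
The remainder reaches 0 after 2 divisions, so the expansion has 2 partial quotients, read off in order.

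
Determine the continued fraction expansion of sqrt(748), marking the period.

[27; (2, 1, 6, 5, 1, 12, 1, 5, 6, 1, 2, 54)]

Write x_i = (sqrt(748) + m_i)/d_i with (m_0, d_0) = (0, 1). a_0 = floor(sqrt(748)) = 27, since 27^2 = 729 <= 748 < 784 = 28^2.
Iterate m_{i+1} = d_i*a_i - m_i, d_{i+1} = (748 - m_{i+1}^2)/d_i, a_{i+1} = floor((a_0 + m_{i+1})/d_{i+1}):
  m_1 = 1*27 - 0 = 27, d_1 = (748 - 27^2)/1 = 19/1 = 19, a_1 = floor((27 + 27)/19) = 2.
  m_2 = 19*2 - 27 = 11, d_2 = (748 - 11^2)/19 = 627/19 = 33, a_2 = floor((27 + 11)/33) = 1.
  m_3 = 33*1 - 11 = 22, d_3 = (748 - 22^2)/33 = 264/33 = 8, a_3 = floor((27 + 22)/8) = 6.
  m_4 = 8*6 - 22 = 26, d_4 = (748 - 26^2)/8 = 72/8 = 9, a_4 = floor((27 + 26)/9) = 5.
  m_5 = 9*5 - 26 = 19, d_5 = (748 - 19^2)/9 = 387/9 = 43, a_5 = floor((27 + 19)/43) = 1.
  m_6 = 43*1 - 19 = 24, d_6 = (748 - 24^2)/43 = 172/43 = 4, a_6 = floor((27 + 24)/4) = 12.
  m_7 = 4*12 - 24 = 24, d_7 = (748 - 24^2)/4 = 172/4 = 43, a_7 = floor((27 + 24)/43) = 1.
  m_8 = 43*1 - 24 = 19, d_8 = (748 - 19^2)/43 = 387/43 = 9, a_8 = floor((27 + 19)/9) = 5.
  m_9 = 9*5 - 19 = 26, d_9 = (748 - 26^2)/9 = 72/9 = 8, a_9 = floor((27 + 26)/8) = 6.
  m_10 = 8*6 - 26 = 22, d_10 = (748 - 22^2)/8 = 264/8 = 33, a_10 = floor((27 + 22)/33) = 1.
  m_11 = 33*1 - 22 = 11, d_11 = (748 - 11^2)/33 = 627/33 = 19, a_11 = floor((27 + 11)/19) = 2.
  m_12 = 19*2 - 11 = 27, d_12 = (748 - 27^2)/19 = 19/19 = 1, a_12 = floor((27 + 27)/1) = 54.
  m_13 = 1*54 - 27 = 27, d_13 = (748 - 27^2)/1 = 19/1 = 19: (m_13, d_13) = (m_1, d_1) = (27, 19), so from here the quotients repeat a_1, ..., a_12; the period length is 12.
Hence the expansion of sqrt(748) is a_0 = 27 followed by the repeating block 2, 1, 6, 5, 1, 12, 1, 5, 6, 1, 2, 54 (period 12).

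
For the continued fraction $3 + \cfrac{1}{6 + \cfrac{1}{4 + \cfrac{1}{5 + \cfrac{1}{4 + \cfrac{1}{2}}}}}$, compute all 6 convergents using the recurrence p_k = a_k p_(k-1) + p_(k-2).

3/1, 19/6, 79/25, 414/131, 1735/549, 3884/1229

Using the convergent recurrence p_i = a_i*p_{i-1} + p_{i-2}, q_i = a_i*q_{i-1} + q_{i-2} with p_{-2}=0, p_{-1}=1, q_{-2}=1, q_{-1}=0:
  i=0: a_0=3, p_0 = 3*1 + 0 = 3, q_0 = 3*0 + 1 = 1.
  i=1: a_1=6, p_1 = 6*3 + 1 = 19, q_1 = 6*1 + 0 = 6.
  i=2: a_2=4, p_2 = 4*19 + 3 = 79, q_2 = 4*6 + 1 = 25.
  i=3: a_3=5, p_3 = 5*79 + 19 = 414, q_3 = 5*25 + 6 = 131.
  i=4: a_4=4, p_4 = 4*414 + 79 = 1735, q_4 = 4*131 + 25 = 549.
  i=5: a_5=2, p_5 = 2*1735 + 414 = 3884, q_5 = 2*549 + 131 = 1229.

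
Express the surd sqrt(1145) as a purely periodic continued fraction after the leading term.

Write x_i = (sqrt(1145) + m_i)/d_i with (m_0, d_0) = (0, 1). a_0 = floor(sqrt(1145)) = 33, since 33^2 = 1089 <= 1145 < 1156 = 34^2.
Iterate m_{i+1} = d_i*a_i - m_i, d_{i+1} = (1145 - m_{i+1}^2)/d_i, a_{i+1} = floor((a_0 + m_{i+1})/d_{i+1}):
  m_1 = 1*33 - 0 = 33, d_1 = (1145 - 33^2)/1 = 56/1 = 56, a_1 = floor((33 + 33)/56) = 1.
  m_2 = 56*1 - 33 = 23, d_2 = (1145 - 23^2)/56 = 616/56 = 11, a_2 = floor((33 + 23)/11) = 5.
  m_3 = 11*5 - 23 = 32, d_3 = (1145 - 32^2)/11 = 121/11 = 11, a_3 = floor((33 + 32)/11) = 5.
  m_4 = 11*5 - 32 = 23, d_4 = (1145 - 23^2)/11 = 616/11 = 56, a_4 = floor((33 + 23)/56) = 1.
  m_5 = 56*1 - 23 = 33, d_5 = (1145 - 33^2)/56 = 56/56 = 1, a_5 = floor((33 + 33)/1) = 66.
  m_6 = 1*66 - 33 = 33, d_6 = (1145 - 33^2)/1 = 56/1 = 56: (m_6, d_6) = (m_1, d_1) = (33, 56), so from here the quotients repeat a_1, ..., a_5; the period length is 5.
Hence the expansion of sqrt(1145) is a_0 = 33 followed by the repeating block 1, 5, 5, 1, 66 (period 5).

[33; (1, 5, 5, 1, 66)]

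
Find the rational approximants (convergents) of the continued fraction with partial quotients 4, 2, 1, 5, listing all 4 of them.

Using the convergent recurrence p_i = a_i*p_{i-1} + p_{i-2}, q_i = a_i*q_{i-1} + q_{i-2} with p_{-2}=0, p_{-1}=1, q_{-2}=1, q_{-1}=0:
  i=0: a_0=4, p_0 = 4*1 + 0 = 4, q_0 = 4*0 + 1 = 1.
  i=1: a_1=2, p_1 = 2*4 + 1 = 9, q_1 = 2*1 + 0 = 2.
  i=2: a_2=1, p_2 = 1*9 + 4 = 13, q_2 = 1*2 + 1 = 3.
  i=3: a_3=5, p_3 = 5*13 + 9 = 74, q_3 = 5*3 + 2 = 17.

4/1, 9/2, 13/3, 74/17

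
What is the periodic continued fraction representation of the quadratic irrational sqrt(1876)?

Write x_i = (sqrt(1876) + m_i)/d_i with (m_0, d_0) = (0, 1). a_0 = floor(sqrt(1876)) = 43, since 43^2 = 1849 <= 1876 < 1936 = 44^2.
Iterate m_{i+1} = d_i*a_i - m_i, d_{i+1} = (1876 - m_{i+1}^2)/d_i, a_{i+1} = floor((a_0 + m_{i+1})/d_{i+1}):
  m_1 = 1*43 - 0 = 43, d_1 = (1876 - 43^2)/1 = 27/1 = 27, a_1 = floor((43 + 43)/27) = 3.
  m_2 = 27*3 - 43 = 38, d_2 = (1876 - 38^2)/27 = 432/27 = 16, a_2 = floor((43 + 38)/16) = 5.
  m_3 = 16*5 - 38 = 42, d_3 = (1876 - 42^2)/16 = 112/16 = 7, a_3 = floor((43 + 42)/7) = 12.
  m_4 = 7*12 - 42 = 42, d_4 = (1876 - 42^2)/7 = 112/7 = 16, a_4 = floor((43 + 42)/16) = 5.
  m_5 = 16*5 - 42 = 38, d_5 = (1876 - 38^2)/16 = 432/16 = 27, a_5 = floor((43 + 38)/27) = 3.
  m_6 = 27*3 - 38 = 43, d_6 = (1876 - 43^2)/27 = 27/27 = 1, a_6 = floor((43 + 43)/1) = 86.
  m_7 = 1*86 - 43 = 43, d_7 = (1876 - 43^2)/1 = 27/1 = 27: (m_7, d_7) = (m_1, d_1) = (43, 27), so from here the quotients repeat a_1, ..., a_6; the period length is 6.
Hence the expansion of sqrt(1876) is a_0 = 43 followed by the repeating block 3, 5, 12, 5, 3, 86 (period 6).

[43; (3, 5, 12, 5, 3, 86)]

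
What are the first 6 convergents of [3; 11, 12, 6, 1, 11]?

Using the convergent recurrence p_i = a_i*p_{i-1} + p_{i-2}, q_i = a_i*q_{i-1} + q_{i-2} with p_{-2}=0, p_{-1}=1, q_{-2}=1, q_{-1}=0:
  i=0: a_0=3, p_0 = 3*1 + 0 = 3, q_0 = 3*0 + 1 = 1.
  i=1: a_1=11, p_1 = 11*3 + 1 = 34, q_1 = 11*1 + 0 = 11.
  i=2: a_2=12, p_2 = 12*34 + 3 = 411, q_2 = 12*11 + 1 = 133.
  i=3: a_3=6, p_3 = 6*411 + 34 = 2500, q_3 = 6*133 + 11 = 809.
  i=4: a_4=1, p_4 = 1*2500 + 411 = 2911, q_4 = 1*809 + 133 = 942.
  i=5: a_5=11, p_5 = 11*2911 + 2500 = 34521, q_5 = 11*942 + 809 = 11171.

3/1, 34/11, 411/133, 2500/809, 2911/942, 34521/11171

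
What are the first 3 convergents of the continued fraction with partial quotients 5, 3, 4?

5/1, 16/3, 69/13

Using the convergent recurrence p_i = a_i*p_{i-1} + p_{i-2}, q_i = a_i*q_{i-1} + q_{i-2} with p_{-2}=0, p_{-1}=1, q_{-2}=1, q_{-1}=0:
  i=0: a_0=5, p_0 = 5*1 + 0 = 5, q_0 = 5*0 + 1 = 1.
  i=1: a_1=3, p_1 = 3*5 + 1 = 16, q_1 = 3*1 + 0 = 3.
  i=2: a_2=4, p_2 = 4*16 + 5 = 69, q_2 = 4*3 + 1 = 13.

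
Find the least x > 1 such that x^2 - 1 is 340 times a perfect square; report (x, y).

(x, y) = (285769, 15498)

First expand sqrt(340) as a continued fraction. With x_i = (sqrt(340) + m_i)/d_i and (m_0, d_0) = (0, 1): a_0 = floor(sqrt(340)) = 18, since 18^2 = 324 <= 340 < 361 = 19^2.
Iterate m_{i+1} = d_i*a_i - m_i, d_{i+1} = (340 - m_{i+1}^2)/d_i, a_{i+1} = floor((a_0 + m_{i+1})/d_{i+1}):
  m_1 = 1*18 - 0 = 18, d_1 = (340 - 18^2)/1 = 16/1 = 16, a_1 = floor((18 + 18)/16) = 2.
  m_2 = 16*2 - 18 = 14, d_2 = (340 - 14^2)/16 = 144/16 = 9, a_2 = floor((18 + 14)/9) = 3.
  m_3 = 9*3 - 14 = 13, d_3 = (340 - 13^2)/9 = 171/9 = 19, a_3 = floor((18 + 13)/19) = 1.
  m_4 = 19*1 - 13 = 6, d_4 = (340 - 6^2)/19 = 304/19 = 16, a_4 = floor((18 + 6)/16) = 1.
  m_5 = 16*1 - 6 = 10, d_5 = (340 - 10^2)/16 = 240/16 = 15, a_5 = floor((18 + 10)/15) = 1.
  m_6 = 15*1 - 10 = 5, d_6 = (340 - 5^2)/15 = 315/15 = 21, a_6 = floor((18 + 5)/21) = 1.
  m_7 = 21*1 - 5 = 16, d_7 = (340 - 16^2)/21 = 84/21 = 4, a_7 = floor((18 + 16)/4) = 8.
  m_8 = 4*8 - 16 = 16, d_8 = (340 - 16^2)/4 = 84/4 = 21, a_8 = floor((18 + 16)/21) = 1.
  m_9 = 21*1 - 16 = 5, d_9 = (340 - 5^2)/21 = 315/21 = 15, a_9 = floor((18 + 5)/15) = 1.
  m_10 = 15*1 - 5 = 10, d_10 = (340 - 10^2)/15 = 240/15 = 16, a_10 = floor((18 + 10)/16) = 1.
  m_11 = 16*1 - 10 = 6, d_11 = (340 - 6^2)/16 = 304/16 = 19, a_11 = floor((18 + 6)/19) = 1.
  m_12 = 19*1 - 6 = 13, d_12 = (340 - 13^2)/19 = 171/19 = 9, a_12 = floor((18 + 13)/9) = 3.
  m_13 = 9*3 - 13 = 14, d_13 = (340 - 14^2)/9 = 144/9 = 16, a_13 = floor((18 + 14)/16) = 2.
  m_14 = 16*2 - 14 = 18, d_14 = (340 - 18^2)/16 = 16/16 = 1, a_14 = floor((18 + 18)/1) = 36.
  m_15 = 1*36 - 18 = 18, d_15 = (340 - 18^2)/1 = 16/1 = 16: (m_15, d_15) = (m_1, d_1) = (18, 16), so from here the quotients repeat a_1, ..., a_14; the period length is 14.
So sqrt(340) = [18; (2, 3, 1, 1, 1, 1, 8, 1, 1, 1, 1, 3, 2, 36)] with period length k = 14.
k is even, so the fundamental solution of x^2 - 340y^2 = 1 is (p_{k-1}, q_{k-1}) = (p_13, q_13); compute convergents through index 13.
Convergents (p_i = a_i*p_{i-1} + p_{i-2}, q_i = a_i*q_{i-1} + q_{i-2} with p_{-2}=0, p_{-1}=1, q_{-2}=1, q_{-1}=0):
  i=0: a_0=18, p_0 = 18*1 + 0 = 18, q_0 = 18*0 + 1 = 1.
  i=1: a_1=2, p_1 = 2*18 + 1 = 37, q_1 = 2*1 + 0 = 2.
  i=2: a_2=3, p_2 = 3*37 + 18 = 129, q_2 = 3*2 + 1 = 7.
  i=3: a_3=1, p_3 = 1*129 + 37 = 166, q_3 = 1*7 + 2 = 9.
  i=4: a_4=1, p_4 = 1*166 + 129 = 295, q_4 = 1*9 + 7 = 16.
  i=5: a_5=1, p_5 = 1*295 + 166 = 461, q_5 = 1*16 + 9 = 25.
  i=6: a_6=1, p_6 = 1*461 + 295 = 756, q_6 = 1*25 + 16 = 41.
  i=7: a_7=8, p_7 = 8*756 + 461 = 6509, q_7 = 8*41 + 25 = 353.
  i=8: a_8=1, p_8 = 1*6509 + 756 = 7265, q_8 = 1*353 + 41 = 394.
  i=9: a_9=1, p_9 = 1*7265 + 6509 = 13774, q_9 = 1*394 + 353 = 747.
  i=10: a_10=1, p_10 = 1*13774 + 7265 = 21039, q_10 = 1*747 + 394 = 1141.
  i=11: a_11=1, p_11 = 1*21039 + 13774 = 34813, q_11 = 1*1141 + 747 = 1888.
  i=12: a_12=3, p_12 = 3*34813 + 21039 = 125478, q_12 = 3*1888 + 1141 = 6805.
  i=13: a_13=2, p_13 = 2*125478 + 34813 = 285769, q_13 = 2*6805 + 1888 = 15498.
Check: 285769^2 - 340*15498^2 = 81663921361 - 81663921360 = 1, so (x, y) = (285769, 15498) solves the equation, and by the theorem it is the least positive solution.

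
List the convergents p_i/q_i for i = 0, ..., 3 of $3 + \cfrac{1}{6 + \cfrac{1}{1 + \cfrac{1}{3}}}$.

Using the convergent recurrence p_i = a_i*p_{i-1} + p_{i-2}, q_i = a_i*q_{i-1} + q_{i-2} with p_{-2}=0, p_{-1}=1, q_{-2}=1, q_{-1}=0:
  i=0: a_0=3, p_0 = 3*1 + 0 = 3, q_0 = 3*0 + 1 = 1.
  i=1: a_1=6, p_1 = 6*3 + 1 = 19, q_1 = 6*1 + 0 = 6.
  i=2: a_2=1, p_2 = 1*19 + 3 = 22, q_2 = 1*6 + 1 = 7.
  i=3: a_3=3, p_3 = 3*22 + 19 = 85, q_3 = 3*7 + 6 = 27.

3/1, 19/6, 22/7, 85/27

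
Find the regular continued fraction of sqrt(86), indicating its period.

Write x_i = (sqrt(86) + m_i)/d_i with (m_0, d_0) = (0, 1). a_0 = floor(sqrt(86)) = 9, since 9^2 = 81 <= 86 < 100 = 10^2.
Iterate m_{i+1} = d_i*a_i - m_i, d_{i+1} = (86 - m_{i+1}^2)/d_i, a_{i+1} = floor((a_0 + m_{i+1})/d_{i+1}):
  m_1 = 1*9 - 0 = 9, d_1 = (86 - 9^2)/1 = 5/1 = 5, a_1 = floor((9 + 9)/5) = 3.
  m_2 = 5*3 - 9 = 6, d_2 = (86 - 6^2)/5 = 50/5 = 10, a_2 = floor((9 + 6)/10) = 1.
  m_3 = 10*1 - 6 = 4, d_3 = (86 - 4^2)/10 = 70/10 = 7, a_3 = floor((9 + 4)/7) = 1.
  m_4 = 7*1 - 4 = 3, d_4 = (86 - 3^2)/7 = 77/7 = 11, a_4 = floor((9 + 3)/11) = 1.
  m_5 = 11*1 - 3 = 8, d_5 = (86 - 8^2)/11 = 22/11 = 2, a_5 = floor((9 + 8)/2) = 8.
  m_6 = 2*8 - 8 = 8, d_6 = (86 - 8^2)/2 = 22/2 = 11, a_6 = floor((9 + 8)/11) = 1.
  m_7 = 11*1 - 8 = 3, d_7 = (86 - 3^2)/11 = 77/11 = 7, a_7 = floor((9 + 3)/7) = 1.
  m_8 = 7*1 - 3 = 4, d_8 = (86 - 4^2)/7 = 70/7 = 10, a_8 = floor((9 + 4)/10) = 1.
  m_9 = 10*1 - 4 = 6, d_9 = (86 - 6^2)/10 = 50/10 = 5, a_9 = floor((9 + 6)/5) = 3.
  m_10 = 5*3 - 6 = 9, d_10 = (86 - 9^2)/5 = 5/5 = 1, a_10 = floor((9 + 9)/1) = 18.
  m_11 = 1*18 - 9 = 9, d_11 = (86 - 9^2)/1 = 5/1 = 5: (m_11, d_11) = (m_1, d_1) = (9, 5), so from here the quotients repeat a_1, ..., a_10; the period length is 10.
Hence the expansion of sqrt(86) is a_0 = 9 followed by the repeating block 3, 1, 1, 1, 8, 1, 1, 1, 3, 18 (period 10).

[9; (3, 1, 1, 1, 8, 1, 1, 1, 3, 18)]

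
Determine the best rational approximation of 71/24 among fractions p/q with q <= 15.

44/15

Expand x = 71/24 as a continued fraction with the Euclidean algorithm:
  71 = 2*24 + 23, so a_0 = 2.
  24 = 1*23 + 1, so a_1 = 1.
  23 = 23*1 + 0, so a_2 = 23.
so x = [2; 1, 23].
Convergents (p_i = a_i*p_{i-1} + p_{i-2}, q_i = a_i*q_{i-1} + q_{i-2} with p_{-2}=0, p_{-1}=1, q_{-2}=1, q_{-1}=0), until the denominator exceeds 15:
  i=0: a_0=2, p_0 = 2*1 + 0 = 2, q_0 = 2*0 + 1 = 1.
  i=1: a_1=1, p_1 = 1*2 + 1 = 3, q_1 = 1*1 + 0 = 1.
  i=2: a_2=23, p_2 = 23*3 + 2 = 71, q_2 = 23*1 + 1 = 24.
q_2 = 24 > 15, so the last convergent with denominator <= 15 is p_1/q_1 = 3/1.
The closest fraction with denominator <= 15 is either p_1/q_1 or the intermediate fraction (k*p_1 + p_0)/(k*q_1 + q_0) with the largest k >= 1 whose denominator stays <= 15; these approach x as k grows, and every other convergent or intermediate fraction in range is farther away.
Largest k: floor((15 - q_0)/q_1) = floor((15 - 1)/1) = 14.
That gives (14*3 + 2)/(14*1 + 1) = 44/15.
Compare the errors: |x - 3/1| = |71*1 - 3*24|/(24*1) = 1/24, and |x - 44/15| = |71*15 - 44*24|/(24*15) = 9/360.
Cross-multiplying, 9*24 = 216 < 360 = 1*360, so 9/360 is smaller: the intermediate fraction 44/15 is closer to x than 3/1.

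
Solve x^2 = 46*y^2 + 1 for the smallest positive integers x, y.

First expand sqrt(46) as a continued fraction. With x_i = (sqrt(46) + m_i)/d_i and (m_0, d_0) = (0, 1): a_0 = floor(sqrt(46)) = 6, since 6^2 = 36 <= 46 < 49 = 7^2.
Iterate m_{i+1} = d_i*a_i - m_i, d_{i+1} = (46 - m_{i+1}^2)/d_i, a_{i+1} = floor((a_0 + m_{i+1})/d_{i+1}):
  m_1 = 1*6 - 0 = 6, d_1 = (46 - 6^2)/1 = 10/1 = 10, a_1 = floor((6 + 6)/10) = 1.
  m_2 = 10*1 - 6 = 4, d_2 = (46 - 4^2)/10 = 30/10 = 3, a_2 = floor((6 + 4)/3) = 3.
  m_3 = 3*3 - 4 = 5, d_3 = (46 - 5^2)/3 = 21/3 = 7, a_3 = floor((6 + 5)/7) = 1.
  m_4 = 7*1 - 5 = 2, d_4 = (46 - 2^2)/7 = 42/7 = 6, a_4 = floor((6 + 2)/6) = 1.
  m_5 = 6*1 - 2 = 4, d_5 = (46 - 4^2)/6 = 30/6 = 5, a_5 = floor((6 + 4)/5) = 2.
  m_6 = 5*2 - 4 = 6, d_6 = (46 - 6^2)/5 = 10/5 = 2, a_6 = floor((6 + 6)/2) = 6.
  m_7 = 2*6 - 6 = 6, d_7 = (46 - 6^2)/2 = 10/2 = 5, a_7 = floor((6 + 6)/5) = 2.
  m_8 = 5*2 - 6 = 4, d_8 = (46 - 4^2)/5 = 30/5 = 6, a_8 = floor((6 + 4)/6) = 1.
  m_9 = 6*1 - 4 = 2, d_9 = (46 - 2^2)/6 = 42/6 = 7, a_9 = floor((6 + 2)/7) = 1.
  m_10 = 7*1 - 2 = 5, d_10 = (46 - 5^2)/7 = 21/7 = 3, a_10 = floor((6 + 5)/3) = 3.
  m_11 = 3*3 - 5 = 4, d_11 = (46 - 4^2)/3 = 30/3 = 10, a_11 = floor((6 + 4)/10) = 1.
  m_12 = 10*1 - 4 = 6, d_12 = (46 - 6^2)/10 = 10/10 = 1, a_12 = floor((6 + 6)/1) = 12.
  m_13 = 1*12 - 6 = 6, d_13 = (46 - 6^2)/1 = 10/1 = 10: (m_13, d_13) = (m_1, d_1) = (6, 10), so from here the quotients repeat a_1, ..., a_12; the period length is 12.
So sqrt(46) = [6; (1, 3, 1, 1, 2, 6, 2, 1, 1, 3, 1, 12)] with period length k = 12.
k is even, so the fundamental solution of x^2 - 46y^2 = 1 is (p_{k-1}, q_{k-1}) = (p_11, q_11); compute convergents through index 11.
Convergents (p_i = a_i*p_{i-1} + p_{i-2}, q_i = a_i*q_{i-1} + q_{i-2} with p_{-2}=0, p_{-1}=1, q_{-2}=1, q_{-1}=0):
  i=0: a_0=6, p_0 = 6*1 + 0 = 6, q_0 = 6*0 + 1 = 1.
  i=1: a_1=1, p_1 = 1*6 + 1 = 7, q_1 = 1*1 + 0 = 1.
  i=2: a_2=3, p_2 = 3*7 + 6 = 27, q_2 = 3*1 + 1 = 4.
  i=3: a_3=1, p_3 = 1*27 + 7 = 34, q_3 = 1*4 + 1 = 5.
  i=4: a_4=1, p_4 = 1*34 + 27 = 61, q_4 = 1*5 + 4 = 9.
  i=5: a_5=2, p_5 = 2*61 + 34 = 156, q_5 = 2*9 + 5 = 23.
  i=6: a_6=6, p_6 = 6*156 + 61 = 997, q_6 = 6*23 + 9 = 147.
  i=7: a_7=2, p_7 = 2*997 + 156 = 2150, q_7 = 2*147 + 23 = 317.
  i=8: a_8=1, p_8 = 1*2150 + 997 = 3147, q_8 = 1*317 + 147 = 464.
  i=9: a_9=1, p_9 = 1*3147 + 2150 = 5297, q_9 = 1*464 + 317 = 781.
  i=10: a_10=3, p_10 = 3*5297 + 3147 = 19038, q_10 = 3*781 + 464 = 2807.
  i=11: a_11=1, p_11 = 1*19038 + 5297 = 24335, q_11 = 1*2807 + 781 = 3588.
Check: 24335^2 - 46*3588^2 = 592192225 - 592192224 = 1, so (x, y) = (24335, 3588) solves the equation, and by the theorem it is the least positive solution.

(x, y) = (24335, 3588)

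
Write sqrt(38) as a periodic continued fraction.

Write x_i = (sqrt(38) + m_i)/d_i with (m_0, d_0) = (0, 1). a_0 = floor(sqrt(38)) = 6, since 6^2 = 36 <= 38 < 49 = 7^2.
Iterate m_{i+1} = d_i*a_i - m_i, d_{i+1} = (38 - m_{i+1}^2)/d_i, a_{i+1} = floor((a_0 + m_{i+1})/d_{i+1}):
  m_1 = 1*6 - 0 = 6, d_1 = (38 - 6^2)/1 = 2/1 = 2, a_1 = floor((6 + 6)/2) = 6.
  m_2 = 2*6 - 6 = 6, d_2 = (38 - 6^2)/2 = 2/2 = 1, a_2 = floor((6 + 6)/1) = 12.
  m_3 = 1*12 - 6 = 6, d_3 = (38 - 6^2)/1 = 2/1 = 2: (m_3, d_3) = (m_1, d_1) = (6, 2), so from here the quotients repeat a_1, a_2; the period length is 2.
Hence the expansion of sqrt(38) is a_0 = 6 followed by the repeating block 6, 12 (period 2).

[6; (6, 12)]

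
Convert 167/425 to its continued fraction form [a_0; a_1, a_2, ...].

[0; 2, 1, 1, 5, 15]

Run the Euclidean algorithm on 167 and 425; the successive quotients are the partial quotients a_0, a_1, ... (each step inverts the fractional part left over by the previous one):
  167 = 0*425 + 167, so a_0 = 0.
  425 = 2*167 + 91, so a_1 = 2.
  167 = 1*91 + 76, so a_2 = 1.
  91 = 1*76 + 15, so a_3 = 1.
  76 = 5*15 + 1, so a_4 = 5.
  15 = 15*1 + 0, so a_5 = 15.
The remainder reaches 0 after 6 divisions, so the expansion has 6 partial quotients, read off in order.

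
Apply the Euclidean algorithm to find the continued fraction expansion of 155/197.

[0; 1, 3, 1, 2, 4, 3]

Run the Euclidean algorithm on 155 and 197; the successive quotients are the partial quotients a_0, a_1, ... (each step inverts the fractional part left over by the previous one):
  155 = 0*197 + 155, so a_0 = 0.
  197 = 1*155 + 42, so a_1 = 1.
  155 = 3*42 + 29, so a_2 = 3.
  42 = 1*29 + 13, so a_3 = 1.
  29 = 2*13 + 3, so a_4 = 2.
  13 = 4*3 + 1, so a_5 = 4.
  3 = 3*1 + 0, so a_6 = 3.
The remainder reaches 0 after 7 divisions, so the expansion has 7 partial quotients, read off in order.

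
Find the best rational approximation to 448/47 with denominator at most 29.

143/15

Expand x = 448/47 as a continued fraction with the Euclidean algorithm:
  448 = 9*47 + 25, so a_0 = 9.
  47 = 1*25 + 22, so a_1 = 1.
  25 = 1*22 + 3, so a_2 = 1.
  22 = 7*3 + 1, so a_3 = 7.
  3 = 3*1 + 0, so a_4 = 3.
so x = [9; 1, 1, 7, 3].
Convergents (p_i = a_i*p_{i-1} + p_{i-2}, q_i = a_i*q_{i-1} + q_{i-2} with p_{-2}=0, p_{-1}=1, q_{-2}=1, q_{-1}=0), until the denominator exceeds 29:
  i=0: a_0=9, p_0 = 9*1 + 0 = 9, q_0 = 9*0 + 1 = 1.
  i=1: a_1=1, p_1 = 1*9 + 1 = 10, q_1 = 1*1 + 0 = 1.
  i=2: a_2=1, p_2 = 1*10 + 9 = 19, q_2 = 1*1 + 1 = 2.
  i=3: a_3=7, p_3 = 7*19 + 10 = 143, q_3 = 7*2 + 1 = 15.
  i=4: a_4=3, p_4 = 3*143 + 19 = 448, q_4 = 3*15 + 2 = 47.
q_4 = 47 > 29, so the last convergent with denominator <= 29 is p_3/q_3 = 143/15.
The closest fraction with denominator <= 29 is either p_3/q_3 or the intermediate fraction (k*p_3 + p_2)/(k*q_3 + q_2) with the largest k >= 1 whose denominator stays <= 29; these approach x as k grows, and every other convergent or intermediate fraction in range is farther away.
Largest k: floor((29 - q_2)/q_3) = floor((29 - 2)/15) = 1.
That gives (1*143 + 19)/(1*15 + 2) = 162/17.
Compare the errors: |x - 143/15| = |448*15 - 143*47|/(47*15) = 1/705, and |x - 162/17| = |448*17 - 162*47|/(47*17) = 2/799.
Cross-multiplying, 1*799 = 799 < 1410 = 2*705, so 1/705 is smaller: the convergent 143/15 is closer to x than 162/17.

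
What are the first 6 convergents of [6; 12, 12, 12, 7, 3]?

6/1, 73/12, 882/145, 10657/1752, 75481/12409, 237100/38979

Using the convergent recurrence p_i = a_i*p_{i-1} + p_{i-2}, q_i = a_i*q_{i-1} + q_{i-2} with p_{-2}=0, p_{-1}=1, q_{-2}=1, q_{-1}=0:
  i=0: a_0=6, p_0 = 6*1 + 0 = 6, q_0 = 6*0 + 1 = 1.
  i=1: a_1=12, p_1 = 12*6 + 1 = 73, q_1 = 12*1 + 0 = 12.
  i=2: a_2=12, p_2 = 12*73 + 6 = 882, q_2 = 12*12 + 1 = 145.
  i=3: a_3=12, p_3 = 12*882 + 73 = 10657, q_3 = 12*145 + 12 = 1752.
  i=4: a_4=7, p_4 = 7*10657 + 882 = 75481, q_4 = 7*1752 + 145 = 12409.
  i=5: a_5=3, p_5 = 3*75481 + 10657 = 237100, q_5 = 3*12409 + 1752 = 38979.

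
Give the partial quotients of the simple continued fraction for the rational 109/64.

[1; 1, 2, 2, 1, 2, 2]

Run the Euclidean algorithm on 109 and 64; the successive quotients are the partial quotients a_0, a_1, ... (each step inverts the fractional part left over by the previous one):
  109 = 1*64 + 45, so a_0 = 1.
  64 = 1*45 + 19, so a_1 = 1.
  45 = 2*19 + 7, so a_2 = 2.
  19 = 2*7 + 5, so a_3 = 2.
  7 = 1*5 + 2, so a_4 = 1.
  5 = 2*2 + 1, so a_5 = 2.
  2 = 2*1 + 0, so a_6 = 2.
The remainder reaches 0 after 7 divisions, so the expansion has 7 partial quotients, read off in order.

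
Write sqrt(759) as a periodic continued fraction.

[27; (1, 1, 4, 1, 1, 54)]

Write x_i = (sqrt(759) + m_i)/d_i with (m_0, d_0) = (0, 1). a_0 = floor(sqrt(759)) = 27, since 27^2 = 729 <= 759 < 784 = 28^2.
Iterate m_{i+1} = d_i*a_i - m_i, d_{i+1} = (759 - m_{i+1}^2)/d_i, a_{i+1} = floor((a_0 + m_{i+1})/d_{i+1}):
  m_1 = 1*27 - 0 = 27, d_1 = (759 - 27^2)/1 = 30/1 = 30, a_1 = floor((27 + 27)/30) = 1.
  m_2 = 30*1 - 27 = 3, d_2 = (759 - 3^2)/30 = 750/30 = 25, a_2 = floor((27 + 3)/25) = 1.
  m_3 = 25*1 - 3 = 22, d_3 = (759 - 22^2)/25 = 275/25 = 11, a_3 = floor((27 + 22)/11) = 4.
  m_4 = 11*4 - 22 = 22, d_4 = (759 - 22^2)/11 = 275/11 = 25, a_4 = floor((27 + 22)/25) = 1.
  m_5 = 25*1 - 22 = 3, d_5 = (759 - 3^2)/25 = 750/25 = 30, a_5 = floor((27 + 3)/30) = 1.
  m_6 = 30*1 - 3 = 27, d_6 = (759 - 27^2)/30 = 30/30 = 1, a_6 = floor((27 + 27)/1) = 54.
  m_7 = 1*54 - 27 = 27, d_7 = (759 - 27^2)/1 = 30/1 = 30: (m_7, d_7) = (m_1, d_1) = (27, 30), so from here the quotients repeat a_1, ..., a_6; the period length is 6.
Hence the expansion of sqrt(759) is a_0 = 27 followed by the repeating block 1, 1, 4, 1, 1, 54 (period 6).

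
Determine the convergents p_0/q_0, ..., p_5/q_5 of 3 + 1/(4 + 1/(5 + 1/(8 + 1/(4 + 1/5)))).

3/1, 13/4, 68/21, 557/172, 2296/709, 12037/3717

Using the convergent recurrence p_i = a_i*p_{i-1} + p_{i-2}, q_i = a_i*q_{i-1} + q_{i-2} with p_{-2}=0, p_{-1}=1, q_{-2}=1, q_{-1}=0:
  i=0: a_0=3, p_0 = 3*1 + 0 = 3, q_0 = 3*0 + 1 = 1.
  i=1: a_1=4, p_1 = 4*3 + 1 = 13, q_1 = 4*1 + 0 = 4.
  i=2: a_2=5, p_2 = 5*13 + 3 = 68, q_2 = 5*4 + 1 = 21.
  i=3: a_3=8, p_3 = 8*68 + 13 = 557, q_3 = 8*21 + 4 = 172.
  i=4: a_4=4, p_4 = 4*557 + 68 = 2296, q_4 = 4*172 + 21 = 709.
  i=5: a_5=5, p_5 = 5*2296 + 557 = 12037, q_5 = 5*709 + 172 = 3717.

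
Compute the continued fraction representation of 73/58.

Run the Euclidean algorithm on 73 and 58; the successive quotients are the partial quotients a_0, a_1, ... (each step inverts the fractional part left over by the previous one):
  73 = 1*58 + 15, so a_0 = 1.
  58 = 3*15 + 13, so a_1 = 3.
  15 = 1*13 + 2, so a_2 = 1.
  13 = 6*2 + 1, so a_3 = 6.
  2 = 2*1 + 0, so a_4 = 2.
The remainder reaches 0 after 5 divisions, so the expansion has 5 partial quotients, read off in order.

[1; 3, 1, 6, 2]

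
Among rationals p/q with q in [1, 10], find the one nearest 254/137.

13/7

Expand x = 254/137 as a continued fraction with the Euclidean algorithm:
  254 = 1*137 + 117, so a_0 = 1.
  137 = 1*117 + 20, so a_1 = 1.
  117 = 5*20 + 17, so a_2 = 5.
  20 = 1*17 + 3, so a_3 = 1.
  17 = 5*3 + 2, so a_4 = 5.
  3 = 1*2 + 1, so a_5 = 1.
  2 = 2*1 + 0, so a_6 = 2.
so x = [1; 1, 5, 1, 5, 1, 2].
Convergents (p_i = a_i*p_{i-1} + p_{i-2}, q_i = a_i*q_{i-1} + q_{i-2} with p_{-2}=0, p_{-1}=1, q_{-2}=1, q_{-1}=0), until the denominator exceeds 10:
  i=0: a_0=1, p_0 = 1*1 + 0 = 1, q_0 = 1*0 + 1 = 1.
  i=1: a_1=1, p_1 = 1*1 + 1 = 2, q_1 = 1*1 + 0 = 1.
  i=2: a_2=5, p_2 = 5*2 + 1 = 11, q_2 = 5*1 + 1 = 6.
  i=3: a_3=1, p_3 = 1*11 + 2 = 13, q_3 = 1*6 + 1 = 7.
  i=4: a_4=5, p_4 = 5*13 + 11 = 76, q_4 = 5*7 + 6 = 41.
q_4 = 41 > 10, so the last convergent with denominator <= 10 is p_3/q_3 = 13/7.
The closest fraction with denominator <= 10 is either p_3/q_3 or the intermediate fraction (k*p_3 + p_2)/(k*q_3 + q_2) with the largest k >= 1 whose denominator stays <= 10; these approach x as k grows, and every other convergent or intermediate fraction in range is farther away.
Largest k: floor((10 - q_2)/q_3) = floor((10 - 6)/7) = 0.
Since k = 0, no intermediate fraction beyond p_3/q_3 has denominator <= 10, so the convergent 13/7 is the closest (its error is |254*7 - 13*137|/(137*7) = 3/959).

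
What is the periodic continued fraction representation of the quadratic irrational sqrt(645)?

Write x_i = (sqrt(645) + m_i)/d_i with (m_0, d_0) = (0, 1). a_0 = floor(sqrt(645)) = 25, since 25^2 = 625 <= 645 < 676 = 26^2.
Iterate m_{i+1} = d_i*a_i - m_i, d_{i+1} = (645 - m_{i+1}^2)/d_i, a_{i+1} = floor((a_0 + m_{i+1})/d_{i+1}):
  m_1 = 1*25 - 0 = 25, d_1 = (645 - 25^2)/1 = 20/1 = 20, a_1 = floor((25 + 25)/20) = 2.
  m_2 = 20*2 - 25 = 15, d_2 = (645 - 15^2)/20 = 420/20 = 21, a_2 = floor((25 + 15)/21) = 1.
  m_3 = 21*1 - 15 = 6, d_3 = (645 - 6^2)/21 = 609/21 = 29, a_3 = floor((25 + 6)/29) = 1.
  m_4 = 29*1 - 6 = 23, d_4 = (645 - 23^2)/29 = 116/29 = 4, a_4 = floor((25 + 23)/4) = 12.
  m_5 = 4*12 - 23 = 25, d_5 = (645 - 25^2)/4 = 20/4 = 5, a_5 = floor((25 + 25)/5) = 10.
  m_6 = 5*10 - 25 = 25, d_6 = (645 - 25^2)/5 = 20/5 = 4, a_6 = floor((25 + 25)/4) = 12.
  m_7 = 4*12 - 25 = 23, d_7 = (645 - 23^2)/4 = 116/4 = 29, a_7 = floor((25 + 23)/29) = 1.
  m_8 = 29*1 - 23 = 6, d_8 = (645 - 6^2)/29 = 609/29 = 21, a_8 = floor((25 + 6)/21) = 1.
  m_9 = 21*1 - 6 = 15, d_9 = (645 - 15^2)/21 = 420/21 = 20, a_9 = floor((25 + 15)/20) = 2.
  m_10 = 20*2 - 15 = 25, d_10 = (645 - 25^2)/20 = 20/20 = 1, a_10 = floor((25 + 25)/1) = 50.
  m_11 = 1*50 - 25 = 25, d_11 = (645 - 25^2)/1 = 20/1 = 20: (m_11, d_11) = (m_1, d_1) = (25, 20), so from here the quotients repeat a_1, ..., a_10; the period length is 10.
Hence the expansion of sqrt(645) is a_0 = 25 followed by the repeating block 2, 1, 1, 12, 10, 12, 1, 1, 2, 50 (period 10).

[25; (2, 1, 1, 12, 10, 12, 1, 1, 2, 50)]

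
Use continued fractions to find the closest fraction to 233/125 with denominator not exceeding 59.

Expand x = 233/125 as a continued fraction with the Euclidean algorithm:
  233 = 1*125 + 108, so a_0 = 1.
  125 = 1*108 + 17, so a_1 = 1.
  108 = 6*17 + 6, so a_2 = 6.
  17 = 2*6 + 5, so a_3 = 2.
  6 = 1*5 + 1, so a_4 = 1.
  5 = 5*1 + 0, so a_5 = 5.
so x = [1; 1, 6, 2, 1, 5].
Convergents (p_i = a_i*p_{i-1} + p_{i-2}, q_i = a_i*q_{i-1} + q_{i-2} with p_{-2}=0, p_{-1}=1, q_{-2}=1, q_{-1}=0), until the denominator exceeds 59:
  i=0: a_0=1, p_0 = 1*1 + 0 = 1, q_0 = 1*0 + 1 = 1.
  i=1: a_1=1, p_1 = 1*1 + 1 = 2, q_1 = 1*1 + 0 = 1.
  i=2: a_2=6, p_2 = 6*2 + 1 = 13, q_2 = 6*1 + 1 = 7.
  i=3: a_3=2, p_3 = 2*13 + 2 = 28, q_3 = 2*7 + 1 = 15.
  i=4: a_4=1, p_4 = 1*28 + 13 = 41, q_4 = 1*15 + 7 = 22.
  i=5: a_5=5, p_5 = 5*41 + 28 = 233, q_5 = 5*22 + 15 = 125.
q_5 = 125 > 59, so the last convergent with denominator <= 59 is p_4/q_4 = 41/22.
The closest fraction with denominator <= 59 is either p_4/q_4 or the intermediate fraction (k*p_4 + p_3)/(k*q_4 + q_3) with the largest k >= 1 whose denominator stays <= 59; these approach x as k grows, and every other convergent or intermediate fraction in range is farther away.
Largest k: floor((59 - q_3)/q_4) = floor((59 - 15)/22) = 2.
That gives (2*41 + 28)/(2*22 + 15) = 110/59.
Compare the errors: |x - 41/22| = |233*22 - 41*125|/(125*22) = 1/2750, and |x - 110/59| = |233*59 - 110*125|/(125*59) = 3/7375.
Cross-multiplying, 1*7375 = 7375 < 8250 = 3*2750, so 1/2750 is smaller: the convergent 41/22 is closer to x than 110/59.

41/22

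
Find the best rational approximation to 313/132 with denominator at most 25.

Expand x = 313/132 as a continued fraction with the Euclidean algorithm:
  313 = 2*132 + 49, so a_0 = 2.
  132 = 2*49 + 34, so a_1 = 2.
  49 = 1*34 + 15, so a_2 = 1.
  34 = 2*15 + 4, so a_3 = 2.
  15 = 3*4 + 3, so a_4 = 3.
  4 = 1*3 + 1, so a_5 = 1.
  3 = 3*1 + 0, so a_6 = 3.
so x = [2; 2, 1, 2, 3, 1, 3].
Convergents (p_i = a_i*p_{i-1} + p_{i-2}, q_i = a_i*q_{i-1} + q_{i-2} with p_{-2}=0, p_{-1}=1, q_{-2}=1, q_{-1}=0), until the denominator exceeds 25:
  i=0: a_0=2, p_0 = 2*1 + 0 = 2, q_0 = 2*0 + 1 = 1.
  i=1: a_1=2, p_1 = 2*2 + 1 = 5, q_1 = 2*1 + 0 = 2.
  i=2: a_2=1, p_2 = 1*5 + 2 = 7, q_2 = 1*2 + 1 = 3.
  i=3: a_3=2, p_3 = 2*7 + 5 = 19, q_3 = 2*3 + 2 = 8.
  i=4: a_4=3, p_4 = 3*19 + 7 = 64, q_4 = 3*8 + 3 = 27.
q_4 = 27 > 25, so the last convergent with denominator <= 25 is p_3/q_3 = 19/8.
The closest fraction with denominator <= 25 is either p_3/q_3 or the intermediate fraction (k*p_3 + p_2)/(k*q_3 + q_2) with the largest k >= 1 whose denominator stays <= 25; these approach x as k grows, and every other convergent or intermediate fraction in range is farther away.
Largest k: floor((25 - q_2)/q_3) = floor((25 - 3)/8) = 2.
That gives (2*19 + 7)/(2*8 + 3) = 45/19.
Compare the errors: |x - 19/8| = |313*8 - 19*132|/(132*8) = 4/1056, and |x - 45/19| = |313*19 - 45*132|/(132*19) = 7/2508.
Cross-multiplying, 7*1056 = 7392 < 10032 = 4*2508, so 7/2508 is smaller: the intermediate fraction 45/19 is closer to x than 19/8.

45/19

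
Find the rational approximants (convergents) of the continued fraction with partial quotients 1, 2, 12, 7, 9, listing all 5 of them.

Using the convergent recurrence p_i = a_i*p_{i-1} + p_{i-2}, q_i = a_i*q_{i-1} + q_{i-2} with p_{-2}=0, p_{-1}=1, q_{-2}=1, q_{-1}=0:
  i=0: a_0=1, p_0 = 1*1 + 0 = 1, q_0 = 1*0 + 1 = 1.
  i=1: a_1=2, p_1 = 2*1 + 1 = 3, q_1 = 2*1 + 0 = 2.
  i=2: a_2=12, p_2 = 12*3 + 1 = 37, q_2 = 12*2 + 1 = 25.
  i=3: a_3=7, p_3 = 7*37 + 3 = 262, q_3 = 7*25 + 2 = 177.
  i=4: a_4=9, p_4 = 9*262 + 37 = 2395, q_4 = 9*177 + 25 = 1618.

1/1, 3/2, 37/25, 262/177, 2395/1618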